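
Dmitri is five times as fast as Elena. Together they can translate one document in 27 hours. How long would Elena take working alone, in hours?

162 hours

Let Elena's rate be r; then Dmitri's rate is 5r, so together (5 + 1)r = 6r = 1/27.
Thus r = 1/162 per hour.
Elena alone: 162 hours; Dmitri alone: 162/5 hours.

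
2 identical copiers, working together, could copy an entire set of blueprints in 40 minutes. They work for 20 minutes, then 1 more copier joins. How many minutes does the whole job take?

One copier does 1/80 of the job per minute.
After 20 minutes with 2 copiers, 1/2 is done (1/2 left).
With 3 copiers the rate is 3/80, so the rest takes 1/2 ÷ 3/80 = 40/3 minutes.
Total = 20 + 40/3 = 100/3 minutes.

100/3 minutes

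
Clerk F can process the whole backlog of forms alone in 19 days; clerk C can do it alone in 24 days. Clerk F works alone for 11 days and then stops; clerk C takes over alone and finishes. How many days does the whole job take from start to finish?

In 11 days clerk F does 11/19 of the job, leaving 8/19.
Clerk C works at 1/24 per day, so finishing takes 8/19 ÷ 1/24 = 192/19 days.
Total time = 11 + 192/19 = 401/19 days.

401/19 days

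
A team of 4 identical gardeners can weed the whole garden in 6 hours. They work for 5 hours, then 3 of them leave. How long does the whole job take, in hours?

9 hours

One gardener does 1/24 of the job per hour.
After 5 hours with 4 gardeners, 5/6 is done (1/6 left).
With 1 gardener the rate is 1/24, so the rest takes 1/6 ÷ 1/24 = 4 hours.
Total = 5 + 4 = 9 hours.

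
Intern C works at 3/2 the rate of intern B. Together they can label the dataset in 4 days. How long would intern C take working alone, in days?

Let intern B's rate be r; then intern C's rate is (3/2)r, so together (3/2 + 1)r = (5/2)r = 1/4.
Thus r = 1/10 per day.
Intern B alone: 10 days; intern C alone: 20/3 days.

20/3 days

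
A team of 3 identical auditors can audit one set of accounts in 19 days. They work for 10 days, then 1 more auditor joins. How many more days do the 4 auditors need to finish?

One auditor does 1/57 of the job per day.
After 10 days with 3 auditors, 10/19 is done (9/19 left).
With 4 auditors the rate is 4/57, so the rest takes 9/19 ÷ 4/57 = 27/4 days.

27/4 days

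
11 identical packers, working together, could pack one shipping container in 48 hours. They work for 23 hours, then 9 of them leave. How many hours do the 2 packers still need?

One packer does 1/528 of the job per hour.
After 23 hours with 11 packers, 23/48 is done (25/48 left).
With 2 packers the rate is 2/528 = 1/264, so the rest takes 25/48 ÷ 1/264 = 275/2 hours.

275/2 hours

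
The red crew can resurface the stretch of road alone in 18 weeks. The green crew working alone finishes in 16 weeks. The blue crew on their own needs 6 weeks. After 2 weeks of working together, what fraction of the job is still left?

Combined rate: 1/18 + 1/16 + 1/6 = (8 + 9 + 24)/144 = 41/144 per week.
In 2 weeks they complete 2·41/144 = 41/72 of the job.
So 31/72 remains.

31/72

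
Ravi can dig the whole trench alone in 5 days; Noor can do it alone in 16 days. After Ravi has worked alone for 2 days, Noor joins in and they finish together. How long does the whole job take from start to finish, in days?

In 2 days Ravi does 2/5 of the job, leaving 3/5.
Ravi and Noor together work at 21/80 per day, so finishing takes 3/5 ÷ 21/80 = 16/7 days.
Total time = 2 + 16/7 = 30/7 days.

30/7 days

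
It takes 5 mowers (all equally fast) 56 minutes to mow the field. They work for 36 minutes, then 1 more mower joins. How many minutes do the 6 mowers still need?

50/3 minutes

One mower does 1/280 of the job per minute.
After 36 minutes with 5 mowers, 9/14 is done (5/14 left).
With 6 mowers the rate is 6/280 = 3/140, so the rest takes 5/14 ÷ 3/140 = 50/3 minutes.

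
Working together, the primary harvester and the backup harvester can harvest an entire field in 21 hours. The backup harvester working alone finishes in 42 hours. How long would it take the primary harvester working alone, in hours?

Combined rate is 1/21 per hour.
Known contribution: 1/42 per hour.
So the primary harvester's rate is 1/21 − 1/42 = 1/42, meaning 42 hours alone.

42 hours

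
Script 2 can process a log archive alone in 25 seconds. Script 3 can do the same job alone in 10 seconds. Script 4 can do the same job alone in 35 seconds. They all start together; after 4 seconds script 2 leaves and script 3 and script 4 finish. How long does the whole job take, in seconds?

In the first 4 seconds the combined rate is 59/350, so 118/175 of the job is done, leaving 57/175.
After script 2 leaves the rate is 9/70 per second; the remaining 57/175 takes 38/15 seconds.
Total = 4 + 38/15 = 98/15 seconds.

98/15 seconds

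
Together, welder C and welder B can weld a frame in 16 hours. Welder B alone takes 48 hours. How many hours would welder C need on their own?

Combined rate is 1/16 per hour.
Known contribution: 1/48 per hour.
So welder C's rate is 1/16 − 1/48 = 1/24, meaning 24 hours alone.

24 hours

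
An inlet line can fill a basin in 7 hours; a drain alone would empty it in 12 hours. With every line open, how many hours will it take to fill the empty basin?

Net rate = 1/7 − 1/12 = (12 − 7)/84 = 5/84 per hour.
Filling time = 1 ÷ (5/84) = 84/5 hours.

84/5 hours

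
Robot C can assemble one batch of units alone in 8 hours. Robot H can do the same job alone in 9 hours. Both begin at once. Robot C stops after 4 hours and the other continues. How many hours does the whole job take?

9/2 hours

In the first 4 hours the combined rate is 17/72, so 17/18 of the job is done, leaving 1/18.
After Robot C leaves the rate is 1/9 per hour; the remaining 1/18 takes 1/2 hours.
Total = 4 + 1/2 = 9/2 hours.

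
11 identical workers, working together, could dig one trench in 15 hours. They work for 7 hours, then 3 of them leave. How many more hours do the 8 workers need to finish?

11 hours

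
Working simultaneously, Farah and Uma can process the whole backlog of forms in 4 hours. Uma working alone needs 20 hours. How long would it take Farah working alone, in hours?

5 hours

Combined rate is 1/4 per hour.
Known contribution: 1/20 per hour.
So Farah's rate is 1/4 − 1/20 = 1/5, meaning 5 hours alone.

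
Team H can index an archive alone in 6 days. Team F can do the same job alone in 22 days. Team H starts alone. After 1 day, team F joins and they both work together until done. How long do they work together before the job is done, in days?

55/14 days

In the first 1 day team H alone does 1/6 of the job, leaving 5/6.
Once everyone is working, combined rate: 1/6 + 1/22 = (11 + 3)/66 = 14/66 = 7/33 per day.
Remaining 5/6 at 7/33 per day takes 55/14 days.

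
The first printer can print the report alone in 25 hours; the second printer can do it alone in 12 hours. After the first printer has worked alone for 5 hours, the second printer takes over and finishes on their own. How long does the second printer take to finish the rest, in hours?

48/5 hours

In 5 hours the first printer does 5/25 = 1/5 of the job, leaving 4/5.
The second printer works at 1/12 per hour, so finishing takes 4/5 ÷ 1/12 = 48/5 hours.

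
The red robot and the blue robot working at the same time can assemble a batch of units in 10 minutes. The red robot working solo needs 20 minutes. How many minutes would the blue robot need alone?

20 minutes

Combined rate is 1/10 per minute.
Known contribution: 1/20 per minute.
So the blue robot's rate is 1/10 − 1/20 = 1/20, meaning 20 minutes alone.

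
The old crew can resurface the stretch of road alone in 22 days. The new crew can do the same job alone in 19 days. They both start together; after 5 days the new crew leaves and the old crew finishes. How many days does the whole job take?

In the first 5 days the combined rate is 41/418, so 205/418 of the job is done, leaving 213/418.
After the new crew leaves the rate is 1/22 per day; the remaining 213/418 takes 213/19 days.
Total = 5 + 213/19 = 308/19 days.

308/19 days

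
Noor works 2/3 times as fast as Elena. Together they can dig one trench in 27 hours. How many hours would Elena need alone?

45 hours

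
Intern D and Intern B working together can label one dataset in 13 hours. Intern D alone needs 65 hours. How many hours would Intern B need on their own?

65/4 hours

Combined rate is 1/13 per hour.
Known contribution: 1/65 per hour.
So Intern B's rate is 1/13 − 1/65 = 4/65, meaning 65/4 hours alone.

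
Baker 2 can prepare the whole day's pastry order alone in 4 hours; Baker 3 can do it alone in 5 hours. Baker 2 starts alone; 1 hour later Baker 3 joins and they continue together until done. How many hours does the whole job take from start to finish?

8/3 hours

In 1 hour Baker 2 does 1/4 of the job, leaving 3/4.
Baker 2 and Baker 3 together work at 9/20 per hour, so finishing takes 3/4 ÷ 9/20 = 5/3 hours.
Total time = 1 + 5/3 = 8/3 hours.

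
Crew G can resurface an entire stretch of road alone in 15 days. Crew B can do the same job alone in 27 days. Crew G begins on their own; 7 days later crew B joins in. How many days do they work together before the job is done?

In the first 7 days crew G alone does 7/15 of the job, leaving 8/15.
Once everyone is working, combined rate: 1/15 + 1/27 = (9 + 5)/135 = 14/135 per day.
Remaining 8/15 at 14/135 per day takes 36/7 days.

36/7 days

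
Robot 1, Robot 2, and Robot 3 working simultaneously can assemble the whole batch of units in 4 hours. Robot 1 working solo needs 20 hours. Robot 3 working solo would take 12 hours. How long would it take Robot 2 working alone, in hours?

Combined rate is 1/4 per hour.
Known contribution: 1/20 + 1/12 = (3 + 5)/60 = 8/60 = 2/15 per hour.
So Robot 2's rate is 1/4 − 2/15 = 7/60, meaning 60/7 hours alone.

60/7 hours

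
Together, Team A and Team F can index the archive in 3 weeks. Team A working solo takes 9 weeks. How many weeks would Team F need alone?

9/2 weeks

Combined rate is 1/3 per week.
Known contribution: 1/9 per week.
So Team F's rate is 1/3 − 1/9 = 2/9, meaning 9/2 weeks alone.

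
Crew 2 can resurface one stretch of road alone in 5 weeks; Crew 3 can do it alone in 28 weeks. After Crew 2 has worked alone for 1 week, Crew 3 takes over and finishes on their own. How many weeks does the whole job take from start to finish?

117/5 weeks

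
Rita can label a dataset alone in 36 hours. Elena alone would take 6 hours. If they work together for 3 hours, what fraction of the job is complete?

7/12

Combined rate: 1/36 + 1/6 = (1 + 6)/36 = 7/36 per hour.
In 3 hours they complete 3·7/36 = 7/12 of the job.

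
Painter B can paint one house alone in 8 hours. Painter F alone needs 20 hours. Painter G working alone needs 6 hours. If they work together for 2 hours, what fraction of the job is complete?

Combined rate: 1/8 + 1/20 + 1/6 = (15 + 6 + 20)/120 = 41/120 per hour.
In 2 hours they complete 2·41/120 = 41/60 of the job.

41/60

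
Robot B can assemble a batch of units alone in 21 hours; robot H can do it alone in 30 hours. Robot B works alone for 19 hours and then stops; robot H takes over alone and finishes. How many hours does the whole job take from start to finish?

153/7 hours

In 19 hours robot B does 19/21 of the job, leaving 2/21.
Robot H works at 1/30 per hour, so finishing takes 2/21 ÷ 1/30 = 20/7 hours.
Total time = 19 + 20/7 = 153/7 hours.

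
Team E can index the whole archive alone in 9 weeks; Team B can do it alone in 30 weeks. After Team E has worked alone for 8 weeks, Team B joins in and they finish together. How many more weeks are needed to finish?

10/13 weeks

In 8 weeks Team E does 8/9 of the job, leaving 1/9.
Team E and Team B together work at 13/90 per week, so finishing takes 1/9 ÷ 13/90 = 10/13 weeks.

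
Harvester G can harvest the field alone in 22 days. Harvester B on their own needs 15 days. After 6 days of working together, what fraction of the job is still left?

18/55

Combined rate: 1/22 + 1/15 = (15 + 22)/330 = 37/330 per day.
In 6 days they complete 6·37/330 = 37/55 of the job.
So 18/55 remains.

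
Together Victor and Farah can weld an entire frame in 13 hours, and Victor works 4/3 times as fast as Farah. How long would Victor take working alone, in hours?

Let Farah's rate be r; then Victor's rate is (4/3)r, so together (4/3 + 1)r = (7/3)r = 1/13.
Thus r = 3/91 per hour.
Farah alone: 91/3 hours; Victor alone: 91/4 hours.

91/4 hours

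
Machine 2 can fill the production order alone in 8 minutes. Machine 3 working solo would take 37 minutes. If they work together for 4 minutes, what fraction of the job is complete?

45/74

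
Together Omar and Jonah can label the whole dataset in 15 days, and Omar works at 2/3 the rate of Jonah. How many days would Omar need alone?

75/2 days

Let Jonah's rate be r; then Omar's rate is (2/3)r, so together (2/3 + 1)r = (5/3)r = 1/15.
Thus r = 1/25 per day.
Jonah alone: 25 days; Omar alone: 75/2 days.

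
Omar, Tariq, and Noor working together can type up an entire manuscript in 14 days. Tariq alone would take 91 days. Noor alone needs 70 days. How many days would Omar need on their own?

65/3 days

Combined rate is 1/14 per day.
Known contribution: 1/91 + 1/70 = (10 + 13)/910 = 23/910 per day.
So Omar's rate is 1/14 − 23/910 = 3/65, meaning 65/3 days alone.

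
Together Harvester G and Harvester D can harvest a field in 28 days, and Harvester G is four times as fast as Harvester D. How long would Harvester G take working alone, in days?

35 days

Let Harvester D's rate be r; then Harvester G's rate is 4r, so together (4 + 1)r = 5r = 1/28.
Thus r = 1/140 per day.
Harvester D alone: 140 days; Harvester G alone: 35 days.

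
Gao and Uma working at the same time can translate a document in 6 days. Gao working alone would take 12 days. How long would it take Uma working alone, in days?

12 days

Combined rate is 1/6 per day.
Known contribution: 1/12 per day.
So Uma's rate is 1/6 − 1/12 = 1/12, meaning 12 days alone.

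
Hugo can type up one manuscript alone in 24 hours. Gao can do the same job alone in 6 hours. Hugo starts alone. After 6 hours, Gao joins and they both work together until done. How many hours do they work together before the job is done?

18/5 hours

In the first 6 hours Hugo alone does 6/24 = 1/4 of the job, leaving 3/4.
Once everyone is working, combined rate: 1/24 + 1/6 = (1 + 4)/24 = 5/24 per hour.
Remaining 3/4 at 5/24 per hour takes 18/5 hours.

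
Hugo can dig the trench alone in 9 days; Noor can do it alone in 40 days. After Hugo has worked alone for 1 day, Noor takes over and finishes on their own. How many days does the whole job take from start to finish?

329/9 days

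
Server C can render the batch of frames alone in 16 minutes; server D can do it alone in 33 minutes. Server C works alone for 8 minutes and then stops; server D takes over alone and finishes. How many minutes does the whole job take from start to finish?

In 8 minutes server C does 8/16 = 1/2 of the job, leaving 1/2.
Server D works at 1/33 per minute, so finishing takes 1/2 ÷ 1/33 = 33/2 minutes.
Total time = 8 + 33/2 = 49/2 minutes.

49/2 minutes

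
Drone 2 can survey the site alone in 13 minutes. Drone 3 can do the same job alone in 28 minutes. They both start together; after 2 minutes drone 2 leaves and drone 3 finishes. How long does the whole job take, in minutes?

308/13 minutes

In the first 2 minutes the combined rate is 41/364, so 41/182 of the job is done, leaving 141/182.
After drone 2 leaves the rate is 1/28 per minute; the remaining 141/182 takes 282/13 minutes.
Total = 2 + 282/13 = 308/13 minutes.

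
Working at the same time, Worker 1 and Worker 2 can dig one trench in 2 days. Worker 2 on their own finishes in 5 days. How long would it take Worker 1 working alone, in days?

10/3 days

Combined rate is 1/2 per day.
Known contribution: 1/5 per day.
So Worker 1's rate is 1/2 − 1/5 = 3/10, meaning 10/3 days alone.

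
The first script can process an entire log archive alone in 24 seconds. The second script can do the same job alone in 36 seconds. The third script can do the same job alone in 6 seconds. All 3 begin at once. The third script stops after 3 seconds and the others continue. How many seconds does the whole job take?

In the first 3 seconds the combined rate is 17/72, so 17/24 of the job is done, leaving 7/24.
After the third script leaves the rate is 5/72 per second; the remaining 7/24 takes 21/5 seconds.
Total = 3 + 21/5 = 36/5 seconds.

36/5 seconds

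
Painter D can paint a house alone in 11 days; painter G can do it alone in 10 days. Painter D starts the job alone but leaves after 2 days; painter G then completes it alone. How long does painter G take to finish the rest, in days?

90/11 days

In 2 days painter D does 2/11 of the job, leaving 9/11.
Painter G works at 1/10 per day, so finishing takes 9/11 ÷ 1/10 = 90/11 days.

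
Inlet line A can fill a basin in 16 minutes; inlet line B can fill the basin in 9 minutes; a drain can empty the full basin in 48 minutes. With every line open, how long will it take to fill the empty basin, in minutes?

72/11 minutes

Net rate = 1/16 + 1/9 − 1/48 = (9 + 16 − 3)/144 = 22/144 = 11/72 per minute.
Filling time = 1 ÷ (11/72) = 72/11 minutes.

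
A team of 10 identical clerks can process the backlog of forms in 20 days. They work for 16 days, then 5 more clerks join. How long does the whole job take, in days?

56/3 days

One clerk does 1/200 of the job per day.
After 16 days with 10 clerks, 4/5 is done (1/5 left).
With 15 clerks the rate is 15/200 = 3/40, so the rest takes 1/5 ÷ 3/40 = 8/3 days.
Total = 16 + 8/3 = 56/3 days.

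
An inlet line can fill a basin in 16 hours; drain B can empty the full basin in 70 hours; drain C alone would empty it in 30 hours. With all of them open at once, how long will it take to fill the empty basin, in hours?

Net rate = 1/16 − 1/70 − 1/30 = (105 − 24 − 56)/1680 = 25/1680 = 5/336 per hour.
Filling time = 1 ÷ (5/336) = 336/5 hours.

336/5 hours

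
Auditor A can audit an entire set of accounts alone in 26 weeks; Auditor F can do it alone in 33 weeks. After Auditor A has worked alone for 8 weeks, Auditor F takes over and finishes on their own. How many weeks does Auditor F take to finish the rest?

297/13 weeks

In 8 weeks Auditor A does 8/26 = 4/13 of the job, leaving 9/13.
Auditor F works at 1/33 per week, so finishing takes 9/13 ÷ 1/33 = 297/13 weeks.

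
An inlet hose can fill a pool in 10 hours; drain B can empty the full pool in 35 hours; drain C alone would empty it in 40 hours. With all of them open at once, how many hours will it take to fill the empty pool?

280/13 hours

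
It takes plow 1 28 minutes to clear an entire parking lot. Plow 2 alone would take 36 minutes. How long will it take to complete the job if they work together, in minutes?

63/4 minutes

Combined rate: 1/28 + 1/36 = (9 + 7)/252 = 16/252 = 4/63 per minute.
Time = 1 ÷ (4/63) = 63/4 minutes.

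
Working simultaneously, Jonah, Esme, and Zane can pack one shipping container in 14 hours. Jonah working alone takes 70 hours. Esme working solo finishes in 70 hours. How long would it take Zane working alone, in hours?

70/3 hours

Combined rate is 1/14 per hour.
Known contribution: 1/70 + 1/70 = (1 + 1)/70 = 2/70 = 1/35 per hour.
So Zane's rate is 1/14 − 1/35 = 3/70, meaning 70/3 hours alone.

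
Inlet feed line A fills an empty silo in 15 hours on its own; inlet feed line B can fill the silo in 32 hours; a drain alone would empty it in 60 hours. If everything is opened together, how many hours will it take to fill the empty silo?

Net rate = 1/15 + 1/32 − 1/60 = (32 + 15 − 8)/480 = 39/480 = 13/160 per hour.
Filling time = 1 ÷ (13/160) = 160/13 hours.

160/13 hours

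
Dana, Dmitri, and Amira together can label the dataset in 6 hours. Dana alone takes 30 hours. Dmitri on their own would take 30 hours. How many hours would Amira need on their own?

Combined rate is 1/6 per hour.
Known contribution: 1/30 + 1/30 = (1 + 1)/30 = 2/30 = 1/15 per hour.
So Amira's rate is 1/6 − 1/15 = 1/10, meaning 10 hours alone.

10 hours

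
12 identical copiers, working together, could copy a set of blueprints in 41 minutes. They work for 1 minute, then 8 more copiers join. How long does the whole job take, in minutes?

25 minutes

One copier does 1/492 of the job per minute.
After 1 minute with 12 copiers, 1/41 is done (40/41 left).
With 20 copiers the rate is 20/492 = 5/123, so the rest takes 40/41 ÷ 5/123 = 24 minutes.
Total = 1 + 24 = 25 minutes.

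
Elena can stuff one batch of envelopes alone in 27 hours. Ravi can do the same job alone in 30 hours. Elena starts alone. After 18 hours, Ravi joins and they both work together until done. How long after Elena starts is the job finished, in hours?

432/19 hours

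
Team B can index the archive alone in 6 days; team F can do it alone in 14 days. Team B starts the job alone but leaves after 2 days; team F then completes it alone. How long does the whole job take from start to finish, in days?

34/3 days

In 2 days team B does 2/6 = 1/3 of the job, leaving 2/3.
Team F works at 1/14 per day, so finishing takes 2/3 ÷ 1/14 = 28/3 days.
Total time = 2 + 28/3 = 34/3 days.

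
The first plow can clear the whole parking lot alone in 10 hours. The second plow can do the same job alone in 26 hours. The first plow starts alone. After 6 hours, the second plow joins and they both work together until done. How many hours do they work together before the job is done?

26/9 hours

In the first 6 hours the first plow alone does 6/10 = 3/5 of the job, leaving 2/5.
Once everyone is working, combined rate: 1/10 + 1/26 = (13 + 5)/130 = 18/130 = 9/65 per hour.
Remaining 2/5 at 9/65 per hour takes 26/9 hours.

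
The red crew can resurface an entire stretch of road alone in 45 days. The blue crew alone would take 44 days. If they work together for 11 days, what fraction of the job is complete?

89/180

Combined rate: 1/45 + 1/44 = (44 + 45)/1980 = 89/1980 per day.
In 11 days they complete 11·89/1980 = 89/180 of the job.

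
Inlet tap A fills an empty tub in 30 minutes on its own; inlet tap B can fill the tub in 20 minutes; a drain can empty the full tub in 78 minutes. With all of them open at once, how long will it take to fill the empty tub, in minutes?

156/11 minutes

Net rate = 1/30 + 1/20 − 1/78 = (26 + 39 − 10)/780 = 55/780 = 11/156 per minute.
Filling time = 1 ÷ (11/156) = 156/11 minutes.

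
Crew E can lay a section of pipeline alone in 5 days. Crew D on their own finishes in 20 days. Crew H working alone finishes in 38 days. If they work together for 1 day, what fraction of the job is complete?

21/76

Combined rate: 1/5 + 1/20 + 1/38 = (76 + 19 + 10)/380 = 105/380 = 21/76 per day.
In 1 day they complete 1·21/76 = 21/76 of the job.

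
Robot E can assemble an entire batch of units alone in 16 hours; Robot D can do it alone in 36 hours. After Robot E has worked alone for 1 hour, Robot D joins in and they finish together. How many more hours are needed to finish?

135/13 hours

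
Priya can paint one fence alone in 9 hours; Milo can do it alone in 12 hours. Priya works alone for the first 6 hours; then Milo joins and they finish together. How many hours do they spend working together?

In 6 hours Priya does 6/9 = 2/3 of the job, leaving 1/3.
Priya and Milo together work at 7/36 per hour, so finishing takes 1/3 ÷ 7/36 = 12/7 hours.

12/7 hours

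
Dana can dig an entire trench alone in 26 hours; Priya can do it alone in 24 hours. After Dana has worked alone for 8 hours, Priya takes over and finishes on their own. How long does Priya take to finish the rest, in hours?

216/13 hours

In 8 hours Dana does 8/26 = 4/13 of the job, leaving 9/13.
Priya works at 1/24 per hour, so finishing takes 9/13 ÷ 1/24 = 216/13 hours.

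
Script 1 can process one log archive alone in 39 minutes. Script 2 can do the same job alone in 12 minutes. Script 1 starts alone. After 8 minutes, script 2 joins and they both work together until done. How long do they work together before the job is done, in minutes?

124/17 minutes

In the first 8 minutes script 1 alone does 8/39 of the job, leaving 31/39.
Once everyone is working, combined rate: 1/39 + 1/12 = (4 + 13)/156 = 17/156 per minute.
Remaining 31/39 at 17/156 per minute takes 124/17 minutes.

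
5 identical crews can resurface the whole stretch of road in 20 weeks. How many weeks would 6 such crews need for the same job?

50/3 weeks

Total work is 5·20 = 100 crew-weeks.
With 6 crews: 100/6 = 50/3 weeks.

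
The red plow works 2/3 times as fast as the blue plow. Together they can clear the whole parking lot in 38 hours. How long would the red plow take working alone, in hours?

95 hours

Let the blue plow's rate be r; then the red plow's rate is (2/3)r, so together (2/3 + 1)r = (5/3)r = 1/38.
Thus r = 3/190 per hour.
The blue plow alone: 190/3 hours; the red plow alone: 95 hours.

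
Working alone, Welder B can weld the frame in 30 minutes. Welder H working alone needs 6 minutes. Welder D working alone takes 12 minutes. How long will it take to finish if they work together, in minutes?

60/17 minutes

Combined rate: 1/30 + 1/6 + 1/12 = (2 + 10 + 5)/60 = 17/60 per minute.
Time = 1 ÷ (17/60) = 60/17 minutes.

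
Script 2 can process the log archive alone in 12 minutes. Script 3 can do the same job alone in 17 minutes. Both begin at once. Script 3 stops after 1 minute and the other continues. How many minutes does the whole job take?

In the first 1 minute the combined rate is 29/204, so 29/204 of the job is done, leaving 175/204.
After Script 3 leaves the rate is 1/12 per minute; the remaining 175/204 takes 175/17 minutes.
Total = 1 + 175/17 = 192/17 minutes.

192/17 minutes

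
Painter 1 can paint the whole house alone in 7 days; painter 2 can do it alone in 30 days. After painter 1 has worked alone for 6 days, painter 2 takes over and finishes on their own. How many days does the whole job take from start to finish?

72/7 days

In 6 days painter 1 does 6/7 of the job, leaving 1/7.
Painter 2 works at 1/30 per day, so finishing takes 1/7 ÷ 1/30 = 30/7 days.
Total time = 6 + 30/7 = 72/7 days.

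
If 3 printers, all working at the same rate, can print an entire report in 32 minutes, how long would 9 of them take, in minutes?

32/3 minutes

Total work is 3·32 = 96 printer-minutes.
With 9 printers: 96/9 = 32/3 minutes.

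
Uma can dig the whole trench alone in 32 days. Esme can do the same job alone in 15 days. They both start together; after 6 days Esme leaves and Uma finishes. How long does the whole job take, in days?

96/5 days

In the first 6 days the combined rate is 47/480, so 47/80 of the job is done, leaving 33/80.
After Esme leaves the rate is 1/32 per day; the remaining 33/80 takes 66/5 days.
Total = 6 + 66/5 = 96/5 days.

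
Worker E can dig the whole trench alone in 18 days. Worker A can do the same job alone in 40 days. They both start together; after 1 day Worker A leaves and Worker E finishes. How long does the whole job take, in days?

351/20 days

In the first 1 day the combined rate is 29/360, so 29/360 of the job is done, leaving 331/360.
After Worker A leaves the rate is 1/18 per day; the remaining 331/360 takes 331/20 days.
Total = 1 + 331/20 = 351/20 days.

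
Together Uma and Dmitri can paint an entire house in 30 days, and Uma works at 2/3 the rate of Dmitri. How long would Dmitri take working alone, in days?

Let Dmitri's rate be r; then Uma's rate is (2/3)r, so together (2/3 + 1)r = (5/3)r = 1/30.
Thus r = 1/50 per day.
Dmitri alone: 50 days; Uma alone: 75 days.

50 days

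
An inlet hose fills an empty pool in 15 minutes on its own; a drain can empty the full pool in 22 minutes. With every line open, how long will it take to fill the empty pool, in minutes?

330/7 minutes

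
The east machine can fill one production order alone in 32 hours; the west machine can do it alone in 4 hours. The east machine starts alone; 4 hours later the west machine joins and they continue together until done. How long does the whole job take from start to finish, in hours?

64/9 hours

In 4 hours the east machine does 4/32 = 1/8 of the job, leaving 7/8.
The east machine and the west machine together work at 9/32 per hour, so finishing takes 7/8 ÷ 9/32 = 28/9 hours.
Total time = 4 + 28/9 = 64/9 hours.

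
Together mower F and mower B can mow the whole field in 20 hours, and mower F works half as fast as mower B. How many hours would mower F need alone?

Let mower B's rate be r; then mower F's rate is (1/2)r, so together (1/2 + 1)r = (3/2)r = 1/20.
Thus r = 1/30 per hour.
Mower B alone: 30 hours; mower F alone: 60 hours.

60 hours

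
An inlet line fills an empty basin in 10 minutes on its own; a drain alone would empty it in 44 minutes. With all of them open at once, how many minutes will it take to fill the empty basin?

220/17 minutes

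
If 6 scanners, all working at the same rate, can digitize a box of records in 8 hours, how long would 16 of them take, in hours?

3 hours

Total work is 6·8 = 48 scanner-hours.
With 16 scanners: 48/16 = 3 hours.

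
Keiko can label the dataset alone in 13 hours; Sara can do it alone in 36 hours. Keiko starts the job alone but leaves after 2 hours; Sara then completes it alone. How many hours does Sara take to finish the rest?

In 2 hours Keiko does 2/13 of the job, leaving 11/13.
Sara works at 1/36 per hour, so finishing takes 11/13 ÷ 1/36 = 396/13 hours.

396/13 hours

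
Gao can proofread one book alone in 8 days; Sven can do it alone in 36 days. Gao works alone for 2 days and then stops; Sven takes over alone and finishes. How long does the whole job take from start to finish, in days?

29 days

In 2 days Gao does 2/8 = 1/4 of the job, leaving 3/4.
Sven works at 1/36 per day, so finishing takes 3/4 ÷ 1/36 = 27 days.
Total time = 2 + 27 = 29 days.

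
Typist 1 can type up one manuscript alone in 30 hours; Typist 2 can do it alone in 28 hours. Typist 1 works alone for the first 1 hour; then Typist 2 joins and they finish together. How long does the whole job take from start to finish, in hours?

15 hours

In 1 hour Typist 1 does 1/30 of the job, leaving 29/30.
Typist 1 and Typist 2 together work at 29/420 per hour, so finishing takes 29/30 ÷ 29/420 = 14 hours.
Total time = 1 + 14 = 15 hours.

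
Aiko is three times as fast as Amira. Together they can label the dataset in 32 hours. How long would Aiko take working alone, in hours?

128/3 hours

Let Amira's rate be r; then Aiko's rate is 3r, so together (3 + 1)r = 4r = 1/32.
Thus r = 1/128 per hour.
Amira alone: 128 hours; Aiko alone: 128/3 hours.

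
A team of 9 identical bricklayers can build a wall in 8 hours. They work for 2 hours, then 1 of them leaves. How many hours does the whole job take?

One bricklayer does 1/72 of the job per hour.
After 2 hours with 9 bricklayers, 1/4 is done (3/4 left).
With 8 bricklayers the rate is 8/72 = 1/9, so the rest takes 3/4 ÷ 1/9 = 27/4 hours.
Total = 2 + 27/4 = 35/4 hours.

35/4 hours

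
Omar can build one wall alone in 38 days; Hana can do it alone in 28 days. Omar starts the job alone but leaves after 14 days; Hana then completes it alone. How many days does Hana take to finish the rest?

336/19 days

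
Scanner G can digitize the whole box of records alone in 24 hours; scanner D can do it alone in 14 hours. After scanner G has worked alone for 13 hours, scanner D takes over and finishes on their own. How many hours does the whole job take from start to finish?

In 13 hours scanner G does 13/24 of the job, leaving 11/24.
Scanner D works at 1/14 per hour, so finishing takes 11/24 ÷ 1/14 = 77/12 hours.
Total time = 13 + 77/12 = 233/12 hours.

233/12 hours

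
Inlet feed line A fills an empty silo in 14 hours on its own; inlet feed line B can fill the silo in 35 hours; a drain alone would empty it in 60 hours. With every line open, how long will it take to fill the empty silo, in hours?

12 hours

Net rate = 1/14 + 1/35 − 1/60 = (30 + 12 − 7)/420 = 35/420 = 1/12 per hour.
Filling time = 1 ÷ (1/12) = 12 hours.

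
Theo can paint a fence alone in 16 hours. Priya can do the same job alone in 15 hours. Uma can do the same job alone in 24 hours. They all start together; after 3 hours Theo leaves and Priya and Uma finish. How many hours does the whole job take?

In the first 3 hours the combined rate is 41/240, so 41/80 of the job is done, leaving 39/80.
After Theo leaves the rate is 13/120 per hour; the remaining 39/80 takes 9/2 hours.
Total = 3 + 9/2 = 15/2 hours.

15/2 hours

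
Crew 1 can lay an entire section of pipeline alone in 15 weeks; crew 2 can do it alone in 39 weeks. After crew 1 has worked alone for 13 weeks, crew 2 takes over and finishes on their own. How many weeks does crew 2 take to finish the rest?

26/5 weeks

In 13 weeks crew 1 does 13/15 of the job, leaving 2/15.
Crew 2 works at 1/39 per week, so finishing takes 2/15 ÷ 1/39 = 26/5 weeks.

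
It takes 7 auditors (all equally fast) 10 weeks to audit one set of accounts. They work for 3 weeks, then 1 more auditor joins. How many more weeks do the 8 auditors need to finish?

49/8 weeks

One auditor does 1/70 of the job per week.
After 3 weeks with 7 auditors, 3/10 is done (7/10 left).
With 8 auditors the rate is 8/70 = 4/35, so the rest takes 7/10 ÷ 4/35 = 49/8 weeks.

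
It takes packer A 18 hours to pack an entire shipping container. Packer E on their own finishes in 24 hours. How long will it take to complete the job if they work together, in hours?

With two workers the combined time is the product over the sum: 18·24/(18+24) = 432/42 = 72/7 hours.

72/7 hours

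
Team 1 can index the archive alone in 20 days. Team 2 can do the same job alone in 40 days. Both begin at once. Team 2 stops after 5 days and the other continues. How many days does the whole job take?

35/2 days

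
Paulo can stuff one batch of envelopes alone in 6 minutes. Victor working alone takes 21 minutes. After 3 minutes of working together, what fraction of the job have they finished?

Combined rate: 1/6 + 1/21 = (7 + 2)/42 = 9/42 = 3/14 per minute.
In 3 minutes they complete 3·3/14 = 9/14 of the job.

9/14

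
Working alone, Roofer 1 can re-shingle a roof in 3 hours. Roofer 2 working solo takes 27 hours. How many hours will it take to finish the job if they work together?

27/10 hours

With two workers the combined time is the product over the sum: 3·27/(3+27) = 81/30 = 27/10 hours.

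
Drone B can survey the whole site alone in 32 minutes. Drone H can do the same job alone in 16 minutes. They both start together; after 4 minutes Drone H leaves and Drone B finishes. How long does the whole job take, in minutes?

24 minutes

In the first 4 minutes the combined rate is 3/32, so 3/8 of the job is done, leaving 5/8.
After Drone H leaves the rate is 1/32 per minute; the remaining 5/8 takes 20 minutes.
Total = 4 + 20 = 24 minutes.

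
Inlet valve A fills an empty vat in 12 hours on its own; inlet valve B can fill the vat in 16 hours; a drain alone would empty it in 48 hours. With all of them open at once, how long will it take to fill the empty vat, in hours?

Net rate = 1/12 + 1/16 − 1/48 = (4 + 3 − 1)/48 = 6/48 = 1/8 per hour.
Filling time = 1 ÷ (1/8) = 8 hours.

8 hours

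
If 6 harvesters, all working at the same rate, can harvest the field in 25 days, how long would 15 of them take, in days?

Total work is 6·25 = 150 harvester-days.
With 15 harvesters: 150/15 = 10 days.

10 days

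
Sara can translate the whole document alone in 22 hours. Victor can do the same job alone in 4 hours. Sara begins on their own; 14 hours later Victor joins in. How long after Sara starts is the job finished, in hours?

198/13 hours

In the first 14 hours Sara alone does 14/22 = 7/11 of the job, leaving 4/11.
Once everyone is working, combined rate: 1/22 + 1/4 = (2 + 11)/44 = 13/44 per hour.
Remaining 4/11 at 13/44 per hour takes 16/13 hours.
Total from the start = 14 + 16/13 = 198/13 hours.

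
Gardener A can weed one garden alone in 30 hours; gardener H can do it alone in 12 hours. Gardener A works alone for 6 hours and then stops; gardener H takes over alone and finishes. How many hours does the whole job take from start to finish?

78/5 hours

In 6 hours gardener A does 6/30 = 1/5 of the job, leaving 4/5.
Gardener H works at 1/12 per hour, so finishing takes 4/5 ÷ 1/12 = 48/5 hours.
Total time = 6 + 48/5 = 78/5 hours.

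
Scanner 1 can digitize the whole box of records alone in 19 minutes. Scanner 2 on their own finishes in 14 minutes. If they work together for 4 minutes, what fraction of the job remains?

67/133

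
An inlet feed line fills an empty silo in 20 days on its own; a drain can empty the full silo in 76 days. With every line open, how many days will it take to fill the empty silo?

190/7 days

Net rate = 1/20 − 1/76 = (19 − 5)/380 = 14/380 = 7/190 per day.
Filling time = 1 ÷ (7/190) = 190/7 days.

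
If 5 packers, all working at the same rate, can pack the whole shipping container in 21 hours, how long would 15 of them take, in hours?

7 hours

Total work is 5·21 = 105 packer-hours.
With 15 packers: 105/15 = 7 hours.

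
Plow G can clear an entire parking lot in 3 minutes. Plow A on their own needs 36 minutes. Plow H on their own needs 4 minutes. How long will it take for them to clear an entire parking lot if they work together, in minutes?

18/11 minutes

Combined rate: 1/3 + 1/36 + 1/4 = (12 + 1 + 9)/36 = 22/36 = 11/18 per minute.
Time = 1 ÷ (11/18) = 18/11 minutes.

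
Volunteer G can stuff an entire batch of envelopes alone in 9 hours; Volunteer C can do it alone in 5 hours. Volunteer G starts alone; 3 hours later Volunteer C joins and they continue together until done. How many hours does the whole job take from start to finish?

36/7 hours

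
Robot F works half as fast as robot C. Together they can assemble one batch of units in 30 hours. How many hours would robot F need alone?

Let robot C's rate be r; then robot F's rate is (1/2)r, so together (1/2 + 1)r = (3/2)r = 1/30.
Thus r = 1/45 per hour.
Robot C alone: 45 hours; robot F alone: 90 hours.

90 hours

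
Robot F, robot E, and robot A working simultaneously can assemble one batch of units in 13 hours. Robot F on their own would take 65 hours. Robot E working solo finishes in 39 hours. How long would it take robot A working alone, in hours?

Combined rate is 1/13 per hour.
Known contribution: 1/65 + 1/39 = (3 + 5)/195 = 8/195 per hour.
So robot A's rate is 1/13 − 8/195 = 7/195, meaning 195/7 hours alone.

195/7 hours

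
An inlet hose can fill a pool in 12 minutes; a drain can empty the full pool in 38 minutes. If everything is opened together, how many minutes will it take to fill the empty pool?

228/13 minutes

Net rate = 1/12 − 1/38 = (19 − 6)/228 = 13/228 per minute.
Filling time = 1 ÷ (13/228) = 228/13 minutes.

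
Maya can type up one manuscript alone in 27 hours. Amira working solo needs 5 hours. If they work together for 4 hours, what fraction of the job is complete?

128/135

Combined rate: 1/27 + 1/5 = (5 + 27)/135 = 32/135 per hour.
In 4 hours they complete 4·32/135 = 128/135 of the job.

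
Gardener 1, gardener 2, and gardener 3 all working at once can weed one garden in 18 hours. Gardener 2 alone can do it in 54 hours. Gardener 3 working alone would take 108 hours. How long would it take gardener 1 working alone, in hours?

36 hours

Combined rate is 1/18 per hour.
Known contribution: 1/54 + 1/108 = (2 + 1)/108 = 3/108 = 1/36 per hour.
So gardener 1's rate is 1/18 − 1/36 = 1/36, meaning 36 hours alone.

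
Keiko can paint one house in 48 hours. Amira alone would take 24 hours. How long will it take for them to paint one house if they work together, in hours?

16 hours

Combined rate: 1/48 + 1/24 = (1 + 2)/48 = 3/48 = 1/16 per hour.
Time = 1 ÷ (1/16) = 16 hours.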